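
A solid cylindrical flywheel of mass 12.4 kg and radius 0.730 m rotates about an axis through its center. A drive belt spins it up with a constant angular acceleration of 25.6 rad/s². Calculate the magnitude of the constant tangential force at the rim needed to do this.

I = ½MR² = (1/2)(12.4)(0.730)² = 3.304 kg·m².
The required torque is τ = Iα = (3.304)(25.60) = 84.58 N·m.
A tangential force at the rim gives τ = FR, so F = τ/R = 84.58/0.730 = 115.9 N.

F ≈ 116 N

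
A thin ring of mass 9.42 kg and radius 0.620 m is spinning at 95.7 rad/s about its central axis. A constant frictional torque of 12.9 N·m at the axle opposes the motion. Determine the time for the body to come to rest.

I = MR² = (9.42)(0.620)² = 3.621 kg·m².
The net torque has magnitude 12.9 N·m, opposing ω.
|α| = τ/I = 12.90/3.621 = 3.563 rad/s² (deceleration).
0 = ω₀ − |α|t ⇒ t = ω₀/|α| = 95.7/3.563 = 26.86 s.

t ≈ 26.9 s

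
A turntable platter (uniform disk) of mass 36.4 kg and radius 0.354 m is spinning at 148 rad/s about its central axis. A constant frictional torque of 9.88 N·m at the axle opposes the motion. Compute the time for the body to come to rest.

t ≈ 34.2 s

I = ½MR² = (1/2)(36.4)(0.354)² = 2.281 kg·m².
The net torque has magnitude 9.88 N·m, opposing ω.
|α| = τ/I = 9.880/2.281 = 4.332 rad/s² (deceleration).
0 = ω₀ − |α|t ⇒ t = ω₀/|α| = 148/4.332 = 34.17 s.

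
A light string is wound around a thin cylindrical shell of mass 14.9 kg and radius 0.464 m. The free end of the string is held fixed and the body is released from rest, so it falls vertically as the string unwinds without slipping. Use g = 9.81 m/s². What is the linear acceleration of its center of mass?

a ≈ 4.91 m/s²

Translation: Mg − T = Ma. Rotation about the center: TR = Iα with I = MR².
With a = αR: T = (I/R²)a = M a, so Mg = (1 + 1.000)Ma.
a = g/(1 + 1.000) = 9.81/2.000 = 4.905 m/s².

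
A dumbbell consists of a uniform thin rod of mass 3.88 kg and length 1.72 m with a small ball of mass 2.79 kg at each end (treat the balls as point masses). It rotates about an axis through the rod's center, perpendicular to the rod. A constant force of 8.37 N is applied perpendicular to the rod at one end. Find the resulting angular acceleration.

α ≈ 1.42 rad/s²

I_rod = (1/12)ML² = (1/12)(3.88)(1.72)² = 0.9565 kg·m².
I_balls = 2·m·(L/2)² = 2(2.79)(0.8600)² = 4.127 kg·m².
Total I = 5.084 kg·m².
τ = F·(L/2) = (8.37)(0.860) = 7.198 N·m.
α = τ/I = 7.198/5.084 = 1.416 rad/s².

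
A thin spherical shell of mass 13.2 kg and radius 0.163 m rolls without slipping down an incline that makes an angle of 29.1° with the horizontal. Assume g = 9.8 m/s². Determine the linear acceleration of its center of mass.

Translation along the incline: Mg sinθ − f = Ma.
Rotation about the center: fR = Iα with I = (2/3)MR². No-slip gives a = αR, so f = (I/R²)a = (2/3)M a.
Substituting: Mg sinθ = (1 + 0.6667)Ma, so a = g sinθ/(1 + 0.6667) = (9.8) sin 29.1° / 1.667 = 2.860 m/s².

a ≈ 2.86 m/s²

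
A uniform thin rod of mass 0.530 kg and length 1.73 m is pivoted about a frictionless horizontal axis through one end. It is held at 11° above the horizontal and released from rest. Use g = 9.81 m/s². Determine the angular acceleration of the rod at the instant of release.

About the pivot, I = (1/3)ML² = (1/3)(0.530)(1.73)² = 0.5287 kg·m².
The weight acts at the center, a distance L/2 = 0.8650 m from the pivot; τ = Mg(L/2) cos 11° = 4.415 N·m.
α = τ/I = 4.415/0.5287 = 8.350 rad/s².
(Equivalently α = (3g/(2L)) cos 11° = 8.350 rad/s².)

α ≈ 8.35 rad/s²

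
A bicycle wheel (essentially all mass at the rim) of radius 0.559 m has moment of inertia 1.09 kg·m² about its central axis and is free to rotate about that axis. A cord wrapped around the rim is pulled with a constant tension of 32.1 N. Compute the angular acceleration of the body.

τ = F R = (32.1)(0.559) = 17.94 N·m.
From τ = Iα: α = 17.94/1.090 = 16.46 rad/s².

α ≈ 16.5 rad/s²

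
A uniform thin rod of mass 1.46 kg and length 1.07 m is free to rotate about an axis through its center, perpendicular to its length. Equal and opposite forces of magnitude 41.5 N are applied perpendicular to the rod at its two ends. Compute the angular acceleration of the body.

α ≈ 319 rad/s²

I = (1/12)ML² = (1/12)(1.46)(1.07)² = 0.1393 kg·m².
The couple gives τ = F·(L/2) + F·(L/2) = F L = (41.5)(1.07) = 44.41 N·m.
Newton's second law for rotation, τ = Iα, gives α = τ/I = 44.41/0.1393 = 318.8 rad/s².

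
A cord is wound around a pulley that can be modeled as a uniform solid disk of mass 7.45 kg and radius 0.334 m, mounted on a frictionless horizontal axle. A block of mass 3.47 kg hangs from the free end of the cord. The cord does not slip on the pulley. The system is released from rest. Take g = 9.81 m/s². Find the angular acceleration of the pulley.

I = ½MR² = (1/2)(7.45)(0.334)² = 0.4155 kg·m².
Block: mg − T = ma. Pulley: TR = Iα. No-slip: a = αR, so T = (I/R²)a = 3.725·a.
Then mg = (m + 3.725)a, so a = (3.47)(9.81)/(3.47 + 3.725) = 4.731 m/s².
α = a/R = 4.731/0.334 = 14.17 rad/s².

α ≈ 14.2 rad/s²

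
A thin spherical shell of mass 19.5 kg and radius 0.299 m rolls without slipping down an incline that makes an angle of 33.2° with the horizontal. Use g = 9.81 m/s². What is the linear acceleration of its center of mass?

a ≈ 3.22 m/s²

Translation along the incline: Mg sinθ − f = Ma.
Rotation about the center: fR = Iα with I = (2/3)MR². No-slip gives a = αR, so f = (I/R²)a = (2/3)M a.
Substituting: Mg sinθ = (1 + 0.6667)Ma, so a = g sinθ/(1 + 0.6667) = (9.81) sin 33.2° / 1.667 = 3.223 m/s².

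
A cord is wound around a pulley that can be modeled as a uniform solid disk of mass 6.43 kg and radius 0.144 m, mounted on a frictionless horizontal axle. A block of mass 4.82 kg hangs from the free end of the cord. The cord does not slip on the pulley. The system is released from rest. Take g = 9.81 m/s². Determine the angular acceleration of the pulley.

α ≈ 40.9 rad/s²

I = ½MR² = (1/2)(6.43)(0.144)² = 0.06667 kg·m².
Block: mg − T = ma. Pulley: TR = Iα. No-slip: a = αR, so T = (I/R²)a = 3.215·a.
Then mg = (m + 3.215)a, so a = (4.82)(9.81)/(4.82 + 3.215) = 5.885 m/s².
α = a/R = 5.885/0.144 = 40.87 rad/s².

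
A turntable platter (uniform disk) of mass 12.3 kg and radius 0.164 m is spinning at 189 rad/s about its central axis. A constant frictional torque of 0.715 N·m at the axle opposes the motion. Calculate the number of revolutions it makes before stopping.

I = ½MR² = (1/2)(12.3)(0.164)² = 0.1654 kg·m².
The net torque has magnitude 0.715 N·m, opposing ω.
|α| = τ/I = 0.7150/0.1654 = 4.323 rad/s² (deceleration).
ω² = ω₀² − 2|α|θ with ω = 0 ⇒ θ = ω₀²/(2|α|) = 4132 rad = 657.6 rev.

≈ 658 revolutions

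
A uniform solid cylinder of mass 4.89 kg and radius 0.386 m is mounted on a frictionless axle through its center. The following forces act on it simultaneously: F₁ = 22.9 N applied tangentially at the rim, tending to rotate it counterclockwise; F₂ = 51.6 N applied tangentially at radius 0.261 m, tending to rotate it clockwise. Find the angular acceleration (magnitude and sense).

α ≈ 12.7 rad/s², clockwise

I = ½MR² = (1/2)(4.89)(0.386)² = 0.3643 kg·m².
Taking counterclockwise as positive: τ₁ = +(22.9)(0.386) = +8.839 N·m; τ₂ = −(51.6)(0.261) = −13.47 N·m.
Net torque τ = -4.628 N·m.
α = τ/I = -4.628/0.3643 = -12.70 rad/s².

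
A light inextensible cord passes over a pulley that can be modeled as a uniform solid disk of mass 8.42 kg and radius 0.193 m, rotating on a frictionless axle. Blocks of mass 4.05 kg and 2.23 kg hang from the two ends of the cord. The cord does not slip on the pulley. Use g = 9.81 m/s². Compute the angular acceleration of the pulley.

α ≈ 8.82 rad/s²

I = ½MR² = (1/2)(8.42)(0.193)² = 0.1568 kg·m².
Heavier block: m₁g − T₁ = m₁a. Lighter block: T₂ − m₂g = m₂a.
Pulley: (T₁ − T₂)R = Iα = I(a/R), so T₁ − T₂ = (I/R²)a = (1/2)M_p a = 4.210·a.
Adding the three: (m₁ − m₂)g = (m₁ + m₂ + 4.210)a, so a = (4.05 − 2.23)(9.81)/(4.05 + 2.23 + 4.210) = 1.702 m/s².
α = a/R = 1.702/0.193 = 8.819 rad/s².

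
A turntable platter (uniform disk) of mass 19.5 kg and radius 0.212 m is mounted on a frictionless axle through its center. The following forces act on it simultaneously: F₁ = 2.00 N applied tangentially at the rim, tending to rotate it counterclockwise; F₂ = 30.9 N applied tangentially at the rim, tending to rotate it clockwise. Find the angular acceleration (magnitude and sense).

I = ½MR² = (1/2)(19.5)(0.212)² = 0.4382 kg·m².
Taking counterclockwise as positive: τ₁ = +(2.00)(0.212) = +0.4240 N·m; τ₂ = −(30.9)(0.212) = −6.551 N·m.
Net torque τ = -6.127 N·m.
α = τ/I = -6.127/0.4382 = -13.98 rad/s².

α ≈ 14.0 rad/s², clockwise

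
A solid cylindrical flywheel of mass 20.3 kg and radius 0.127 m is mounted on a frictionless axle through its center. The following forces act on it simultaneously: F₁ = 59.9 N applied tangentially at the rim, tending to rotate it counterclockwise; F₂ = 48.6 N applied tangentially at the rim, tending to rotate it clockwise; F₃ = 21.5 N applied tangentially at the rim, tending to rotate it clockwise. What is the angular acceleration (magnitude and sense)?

I = ½MR² = (1/2)(20.3)(0.127)² = 0.1637 kg·m².
Taking counterclockwise as positive: τ₁ = +(59.9)(0.127) = +7.607 N·m; τ₂ = −(48.6)(0.127) = −6.172 N·m; τ₃ = −(21.5)(0.127) = −2.731 N·m.
Net torque τ = -1.295 N·m.
α = τ/I = -1.295/0.1637 = -7.913 rad/s².

α ≈ 7.91 rad/s², clockwise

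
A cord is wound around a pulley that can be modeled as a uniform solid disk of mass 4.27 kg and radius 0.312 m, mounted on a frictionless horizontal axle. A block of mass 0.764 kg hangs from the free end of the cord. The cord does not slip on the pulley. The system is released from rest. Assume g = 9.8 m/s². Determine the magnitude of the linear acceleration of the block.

a ≈ 2.58 m/s²

I = ½MR² = (1/2)(4.27)(0.312)² = 0.2078 kg·m².
Block: mg − T = ma. Pulley: TR = Iα. No-slip: a = αR, so T = (I/R²)a = 2.135·a.
Then mg = (m + 2.135)a, so a = (0.764)(9.8)/(0.764 + 2.135) = 2.583 m/s².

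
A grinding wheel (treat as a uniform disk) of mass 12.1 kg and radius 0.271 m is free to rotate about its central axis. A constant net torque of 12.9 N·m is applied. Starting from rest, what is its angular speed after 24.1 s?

ω ≈ 700 rad/s

I = ½MR² = (1/2)(12.1)(0.271)² = 0.4443 kg·m².
α = τ/I = 12.9/0.4443 = 29.03 rad/s².
ω = ω₀ + αt = 0 + (29.03)(24.1) = 699.7 rad/s.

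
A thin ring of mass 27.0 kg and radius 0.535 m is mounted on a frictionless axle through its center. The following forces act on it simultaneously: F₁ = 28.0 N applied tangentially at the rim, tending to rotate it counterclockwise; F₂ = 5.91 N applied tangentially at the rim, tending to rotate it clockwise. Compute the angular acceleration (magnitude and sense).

α ≈ 1.53 rad/s², counterclockwise

I = MR² = (27.0)(0.535)² = 7.728 kg·m².
Taking counterclockwise as positive: τ₁ = +(28.0)(0.535) = +14.98 N·m; τ₂ = −(5.91)(0.535) = −3.162 N·m.
Net torque τ = 11.82 N·m.
α = τ/I = 11.82/7.728 = 1.529 rad/s².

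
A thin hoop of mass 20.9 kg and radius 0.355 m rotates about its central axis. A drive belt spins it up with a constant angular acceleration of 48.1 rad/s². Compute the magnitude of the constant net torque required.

I = MR² = (20.9)(0.355)² = 2.634 kg·m².
τ = Iα = (2.634)(48.10) = 126.7 N·m.

τ ≈ 127 N·m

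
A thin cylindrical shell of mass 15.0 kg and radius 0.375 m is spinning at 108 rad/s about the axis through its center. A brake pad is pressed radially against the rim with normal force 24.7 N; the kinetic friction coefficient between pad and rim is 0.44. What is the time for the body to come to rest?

I = MR² = (15.0)(0.375)² = 2.109 kg·m².
Friction force f = μN = (0.44)(24.7) = 10.87 N at the rim; torque magnitude τ = fR = 4.075 N·m, opposing ω.
|α| = τ/I = 4.075/2.109 = 1.932 rad/s² (deceleration).
0 = ω₀ − |α|t ⇒ t = ω₀/|α| = 108/1.932 = 55.90 s.

t ≈ 55.9 s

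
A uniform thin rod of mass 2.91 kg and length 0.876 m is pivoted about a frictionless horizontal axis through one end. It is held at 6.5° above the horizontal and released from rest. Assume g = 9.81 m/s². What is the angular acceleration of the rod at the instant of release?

α ≈ 16.7 rad/s²

About the pivot, I = (1/3)ML² = (1/3)(2.91)(0.876)² = 0.7444 kg·m².
The weight acts at the center, a distance L/2 = 0.4380 m from the pivot; τ = Mg(L/2) cos 6.5° = 12.42 N·m.
α = τ/I = 12.42/0.7444 = 16.69 rad/s².
(Equivalently α = (3g/(2L)) cos 6.5° = 16.69 rad/s².)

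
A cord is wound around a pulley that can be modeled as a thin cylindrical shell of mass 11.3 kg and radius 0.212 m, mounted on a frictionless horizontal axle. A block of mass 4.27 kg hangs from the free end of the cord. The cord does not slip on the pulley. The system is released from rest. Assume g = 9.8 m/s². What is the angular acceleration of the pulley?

α ≈ 12.7 rad/s²

I = MR² = (11.3)(0.212)² = 0.5079 kg·m².
Block: mg − T = ma. Pulley: TR = Iα. No-slip: a = αR, so T = (I/R²)a = 11.30·a.
Then mg = (m + 11.30)a, so a = (4.27)(9.8)/(4.27 + 11.30) = 2.688 m/s².
α = a/R = 2.688/0.212 = 12.68 rad/s².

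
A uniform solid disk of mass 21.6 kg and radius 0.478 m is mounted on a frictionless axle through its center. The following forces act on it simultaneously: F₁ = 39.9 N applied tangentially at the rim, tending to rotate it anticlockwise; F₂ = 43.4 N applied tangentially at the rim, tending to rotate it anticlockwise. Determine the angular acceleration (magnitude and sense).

α ≈ 16.1 rad/s², anticlockwise

I = ½MR² = (1/2)(21.6)(0.478)² = 2.468 kg·m².
Taking anticlockwise as positive: τ₁ = +(39.9)(0.478) = +19.07 N·m; τ₂ = +(43.4)(0.478) = +20.75 N·m.
Net torque τ = 39.82 N·m.
α = τ/I = 39.82/2.468 = 16.14 rad/s².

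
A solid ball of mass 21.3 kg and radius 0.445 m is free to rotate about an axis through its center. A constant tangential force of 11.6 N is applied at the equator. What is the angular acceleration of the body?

α ≈ 3.06 rad/s²

I = (2/5)MR² = (2/5)(21.3)(0.445)² = 1.687 kg·m².
τ = F R = (11.6)(0.445) = 5.162 N·m.
Newton's second law for rotation, τ = Iα, gives α = τ/I = 5.162/1.687 = 3.060 rad/s².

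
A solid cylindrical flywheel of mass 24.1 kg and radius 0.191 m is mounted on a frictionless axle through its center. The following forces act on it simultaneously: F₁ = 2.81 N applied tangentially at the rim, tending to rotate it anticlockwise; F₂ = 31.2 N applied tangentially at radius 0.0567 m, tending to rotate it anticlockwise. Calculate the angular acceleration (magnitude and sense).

I = ½MR² = (1/2)(24.1)(0.191)² = 0.4396 kg·m².
Taking anticlockwise as positive: τ₁ = +(2.81)(0.191) = +0.5367 N·m; τ₂ = +(31.2)(0.0567) = +1.769 N·m.
Net torque τ = 2.306 N·m.
α = τ/I = 2.306/0.4396 = 5.245 rad/s².

α ≈ 5.25 rad/s², anticlockwise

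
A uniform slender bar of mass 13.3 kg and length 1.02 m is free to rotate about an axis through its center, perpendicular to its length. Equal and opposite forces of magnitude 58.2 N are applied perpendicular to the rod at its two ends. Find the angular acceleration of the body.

α ≈ 51.5 rad/s²

I = (1/12)ML² = (1/12)(13.3)(1.02)² = 1.153 kg·m².
The couple gives τ = F·(L/2) + F·(L/2) = F L = (58.2)(1.02) = 59.36 N·m.
Newton's second law for rotation, τ = Iα, gives α = τ/I = 59.36/1.153 = 51.48 rad/s².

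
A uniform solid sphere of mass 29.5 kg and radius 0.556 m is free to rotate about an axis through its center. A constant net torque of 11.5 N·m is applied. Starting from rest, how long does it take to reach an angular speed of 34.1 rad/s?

t ≈ 10.8 s

I = (2/5)MR² = (2/5)(29.5)(0.556)² = 3.648 kg·m².
α = τ/I = 11.5/3.648 = 3.153 rad/s².
ω = αt ⇒ t = ω/α = 34.1/3.153 = 10.82 s.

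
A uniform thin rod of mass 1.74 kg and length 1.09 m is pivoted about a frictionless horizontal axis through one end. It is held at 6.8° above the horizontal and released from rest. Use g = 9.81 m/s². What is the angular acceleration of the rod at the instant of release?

α ≈ 13.4 rad/s²

About the pivot, I = (1/3)ML² = (1/3)(1.74)(1.09)² = 0.6891 kg·m².
The weight acts at the center, a distance L/2 = 0.5450 m from the pivot; τ = Mg(L/2) cos 6.8° = 9.237 N·m.
α = τ/I = 9.237/0.6891 = 13.41 rad/s².
(Equivalently α = (3g/(2L)) cos 6.8° = 13.41 rad/s².)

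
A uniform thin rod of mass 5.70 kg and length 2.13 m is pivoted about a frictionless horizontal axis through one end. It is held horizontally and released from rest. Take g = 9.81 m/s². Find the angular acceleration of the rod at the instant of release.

α ≈ 6.91 rad/s²

About the pivot, I = (1/3)ML² = (1/3)(5.70)(2.13)² = 8.620 kg·m².
The weight acts at the center, a distance L/2 = 1.065 m from the pivot; τ = Mg(L/2) = 59.55 N·m.
α = τ/I = 59.55/8.620 = 6.908 rad/s².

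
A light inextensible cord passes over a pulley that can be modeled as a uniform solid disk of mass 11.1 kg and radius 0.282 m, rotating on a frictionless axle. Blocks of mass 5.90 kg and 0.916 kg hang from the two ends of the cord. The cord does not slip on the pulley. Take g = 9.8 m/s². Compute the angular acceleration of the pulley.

I = ½MR² = (1/2)(11.1)(0.282)² = 0.4414 kg·m².
Heavier block: m₁g − T₁ = m₁a. Lighter block: T₂ − m₂g = m₂a.
Pulley: (T₁ − T₂)R = Iα = I(a/R), so T₁ − T₂ = (I/R²)a = (1/2)M_p a = 5.550·a.
Adding the three: (m₁ − m₂)g = (m₁ + m₂ + 5.550)a, so a = (5.90 − 0.916)(9.8)/(5.90 + 0.916 + 5.550) = 3.950 m/s².
α = a/R = 3.950/0.282 = 14.01 rad/s².

α ≈ 14.0 rad/s²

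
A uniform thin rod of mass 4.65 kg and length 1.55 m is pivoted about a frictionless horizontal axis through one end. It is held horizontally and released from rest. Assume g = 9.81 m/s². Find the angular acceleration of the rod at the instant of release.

About the pivot, I = (1/3)ML² = (1/3)(4.65)(1.55)² = 3.724 kg·m².
The weight acts at the center, a distance L/2 = 0.7750 m from the pivot; τ = Mg(L/2) = 35.35 N·m.
α = τ/I = 35.35/3.724 = 9.494 rad/s².
(Equivalently α = (3g/(2L)) = 9.494 rad/s².)

α ≈ 9.49 rad/s²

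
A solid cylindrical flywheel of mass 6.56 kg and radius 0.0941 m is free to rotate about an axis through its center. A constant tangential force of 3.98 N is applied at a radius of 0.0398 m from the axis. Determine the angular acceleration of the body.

I = ½MR² = (1/2)(6.56)(0.0941)² = 0.02904 kg·m².
τ = F·r = (3.98)(0.0398) = 0.1584 N·m.
From τ = Iα: α = 0.1584/0.02904 = 5.454 rad/s².

α ≈ 5.45 rad/s²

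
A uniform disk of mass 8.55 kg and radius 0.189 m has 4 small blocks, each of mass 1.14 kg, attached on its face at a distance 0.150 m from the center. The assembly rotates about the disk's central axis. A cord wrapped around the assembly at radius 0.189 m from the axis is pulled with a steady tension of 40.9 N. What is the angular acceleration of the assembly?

α ≈ 30.3 rad/s²

I_disk = ½MR² = ½(8.55)(0.189)² = 0.1527 kg·m².
I_blocks = 4·m·r² = 4(1.14)(0.150)² = 0.1026 kg·m².
Total I = 0.2553 kg·m².
τ = F r = (40.9)(0.189) = 7.730 N·m.
α = τ/I = 7.730/0.2553 = 30.28 rad/s².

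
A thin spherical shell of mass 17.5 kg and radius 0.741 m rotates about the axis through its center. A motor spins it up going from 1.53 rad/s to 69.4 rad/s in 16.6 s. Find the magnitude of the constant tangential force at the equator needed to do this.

F ≈ 35.3 N

I = (2/3)MR² = (2/3)(17.5)(0.741)² = 6.406 kg·m².
α = Δω/Δt = (69.4 − 1.53)/16.6 = 4.089 rad/s².
The required torque is τ = Iα = (6.406)(4.089) = 26.19 N·m.
A tangential force at the equator gives τ = FR, so F = τ/R = 26.19/0.741 = 35.35 N.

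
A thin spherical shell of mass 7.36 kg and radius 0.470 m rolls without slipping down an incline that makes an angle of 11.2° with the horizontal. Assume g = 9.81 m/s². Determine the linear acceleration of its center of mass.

Translation along the incline: Mg sinθ − f = Ma.
Rotation about the center: fR = Iα with I = (2/3)MR². No-slip gives a = αR, so f = (I/R²)a = (2/3)M a.
Substituting: Mg sinθ = (1 + 0.6667)Ma, so a = g sinθ/(1 + 0.6667) = (9.81) sin 11.2° / 1.667 = 1.143 m/s².

a ≈ 1.14 m/s²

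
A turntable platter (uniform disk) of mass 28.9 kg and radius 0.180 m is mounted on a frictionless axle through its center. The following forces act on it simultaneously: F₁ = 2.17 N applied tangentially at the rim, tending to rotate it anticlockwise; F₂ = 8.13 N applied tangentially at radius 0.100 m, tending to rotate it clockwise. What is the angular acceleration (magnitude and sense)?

α ≈ 0.902 rad/s², clockwise

I = ½MR² = (1/2)(28.9)(0.180)² = 0.4682 kg·m².
Taking anticlockwise as positive: τ₁ = +(2.17)(0.180) = +0.3906 N·m; τ₂ = −(8.13)(0.100) = −0.8130 N·m.
Net torque τ = -0.4224 N·m.
α = τ/I = -0.4224/0.4682 = -0.9022 rad/s².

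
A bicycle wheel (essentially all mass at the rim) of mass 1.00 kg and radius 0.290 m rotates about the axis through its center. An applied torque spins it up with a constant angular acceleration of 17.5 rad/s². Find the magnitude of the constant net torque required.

I = MR² = (1.00)(0.290)² = 0.08410 kg·m².
τ = Iα = (0.08410)(17.50) = 1.472 N·m.

τ ≈ 1.47 N·m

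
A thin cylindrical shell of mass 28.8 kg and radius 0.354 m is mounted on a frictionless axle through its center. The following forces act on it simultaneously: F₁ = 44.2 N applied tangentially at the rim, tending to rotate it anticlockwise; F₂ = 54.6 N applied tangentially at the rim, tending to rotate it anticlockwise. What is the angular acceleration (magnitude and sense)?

I = MR² = (28.8)(0.354)² = 3.609 kg·m².
Taking anticlockwise as positive: τ₁ = +(44.2)(0.354) = +15.65 N·m; τ₂ = +(54.6)(0.354) = +19.33 N·m.
Net torque τ = 34.98 N·m.
α = τ/I = 34.98/3.609 = 9.691 rad/s².

α ≈ 9.69 rad/s², anticlockwise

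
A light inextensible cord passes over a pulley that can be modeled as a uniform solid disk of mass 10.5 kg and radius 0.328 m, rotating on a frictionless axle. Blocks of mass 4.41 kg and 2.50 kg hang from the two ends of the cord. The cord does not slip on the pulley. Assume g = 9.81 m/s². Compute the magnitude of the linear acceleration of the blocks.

I = ½MR² = (1/2)(10.5)(0.328)² = 0.5648 kg·m².
Heavier block: m₁g − T₁ = m₁a. Lighter block: T₂ − m₂g = m₂a.
Pulley: (T₁ − T₂)R = Iα = I(a/R), so T₁ − T₂ = (I/R²)a = (1/2)M_p a = 5.250·a.
Adding the three: (m₁ − m₂)g = (m₁ + m₂ + 5.250)a, so a = (4.41 − 2.50)(9.81)/(4.41 + 2.50 + 5.250) = 1.541 m/s².

a ≈ 1.54 m/s²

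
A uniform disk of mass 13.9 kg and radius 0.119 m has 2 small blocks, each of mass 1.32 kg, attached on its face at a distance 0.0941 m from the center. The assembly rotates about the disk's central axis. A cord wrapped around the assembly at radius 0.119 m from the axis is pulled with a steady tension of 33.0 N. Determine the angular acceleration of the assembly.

α ≈ 32.2 rad/s²

I_disk = ½MR² = ½(13.9)(0.119)² = 0.09842 kg·m².
I_blocks = 2·m·r² = 2(1.32)(0.0941)² = 0.02338 kg·m².
Total I = 0.1218 kg·m².
τ = F r = (33.0)(0.119) = 3.927 N·m.
α = τ/I = 3.927/0.1218 = 32.24 rad/s².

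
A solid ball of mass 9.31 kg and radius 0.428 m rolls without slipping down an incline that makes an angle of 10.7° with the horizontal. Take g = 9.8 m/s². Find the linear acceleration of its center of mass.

Translation along the incline: Mg sinθ − f = Ma.
Rotation about the center: fR = Iα with I = (2/5)MR². No-slip gives a = αR, so f = (I/R²)a = (2/5)M a.
Substituting: Mg sinθ = (1 + 0.4000)Ma, so a = g sinθ/(1 + 0.4000) = (9.8) sin 10.7° / 1.400 = 1.300 m/s².

a ≈ 1.30 m/s²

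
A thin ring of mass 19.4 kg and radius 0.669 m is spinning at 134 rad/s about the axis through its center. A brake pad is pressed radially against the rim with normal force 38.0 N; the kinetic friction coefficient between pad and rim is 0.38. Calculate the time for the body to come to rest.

t ≈ 120 s

I = MR² = (19.4)(0.669)² = 8.683 kg·m².
Friction force f = μN = (0.38)(38.0) = 14.44 N at the rim; torque magnitude τ = fR = 9.660 N·m, opposing ω.
|α| = τ/I = 9.660/8.683 = 1.113 rad/s² (deceleration).
0 = ω₀ − |α|t ⇒ t = ω₀/|α| = 134/1.113 = 120.4 s.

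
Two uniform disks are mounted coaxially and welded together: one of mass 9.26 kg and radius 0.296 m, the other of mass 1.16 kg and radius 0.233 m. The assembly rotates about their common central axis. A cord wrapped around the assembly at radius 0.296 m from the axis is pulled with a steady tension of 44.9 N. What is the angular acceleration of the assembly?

I = ½M₁R₁² + ½M₂R₂² = ½(9.26)(0.296)² + ½(1.16)(0.233)² = 0.4371 kg·m².
τ = F r = (44.9)(0.296) = 13.29 N·m.
α = τ/I = 13.29/0.4371 = 30.40 rad/s².

α ≈ 30.4 rad/s²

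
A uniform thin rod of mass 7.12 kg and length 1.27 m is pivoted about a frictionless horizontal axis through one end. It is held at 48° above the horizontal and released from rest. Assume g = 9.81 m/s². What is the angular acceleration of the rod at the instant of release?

About the pivot, I = (1/3)ML² = (1/3)(7.12)(1.27)² = 3.828 kg·m².
The weight acts at the center, a distance L/2 = 0.6350 m from the pivot; τ = Mg(L/2) cos 48° = 29.68 N·m.
α = τ/I = 29.68/3.828 = 7.753 rad/s².

α ≈ 7.75 rad/s²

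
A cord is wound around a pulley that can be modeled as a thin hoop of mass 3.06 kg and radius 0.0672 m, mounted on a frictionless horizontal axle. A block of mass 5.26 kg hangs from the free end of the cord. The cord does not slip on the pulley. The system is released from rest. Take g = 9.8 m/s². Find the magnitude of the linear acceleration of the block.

a ≈ 6.20 m/s²

I = MR² = (3.06)(0.0672)² = 0.01382 kg·m².
Block: mg − T = ma. Pulley: TR = Iα. No-slip: a = αR, so T = (I/R²)a = 3.060·a.
Then mg = (m + 3.060)a, so a = (5.26)(9.8)/(5.26 + 3.060) = 6.196 m/s².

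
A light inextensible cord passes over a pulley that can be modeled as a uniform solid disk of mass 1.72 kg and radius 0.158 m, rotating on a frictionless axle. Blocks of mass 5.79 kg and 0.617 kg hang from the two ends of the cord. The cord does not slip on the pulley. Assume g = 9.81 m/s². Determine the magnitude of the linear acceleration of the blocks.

a ≈ 6.98 m/s²

I = ½MR² = (1/2)(1.72)(0.158)² = 0.02147 kg·m².
Heavier block: m₁g − T₁ = m₁a. Lighter block: T₂ − m₂g = m₂a.
Pulley: (T₁ − T₂)R = Iα = I(a/R), so T₁ − T₂ = (I/R²)a = (1/2)M_p a = 0.8600·a.
Adding the three: (m₁ − m₂)g = (m₁ + m₂ + 0.8600)a, so a = (5.79 − 0.617)(9.81)/(5.79 + 0.617 + 0.8600) = 6.983 m/s².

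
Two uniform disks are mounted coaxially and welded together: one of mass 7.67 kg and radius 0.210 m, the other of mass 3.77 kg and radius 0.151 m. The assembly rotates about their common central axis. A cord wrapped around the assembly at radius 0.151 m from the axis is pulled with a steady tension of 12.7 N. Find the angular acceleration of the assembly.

I = ½M₁R₁² + ½M₂R₂² = ½(7.67)(0.210)² + ½(3.77)(0.151)² = 0.2121 kg·m².
τ = F r = (12.7)(0.151) = 1.918 N·m.
α = τ/I = 1.918/0.2121 = 9.041 rad/s².

α ≈ 9.04 rad/s²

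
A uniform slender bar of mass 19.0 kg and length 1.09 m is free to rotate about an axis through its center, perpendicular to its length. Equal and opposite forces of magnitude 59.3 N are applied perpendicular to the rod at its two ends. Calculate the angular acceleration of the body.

I = (1/12)ML² = (1/12)(19.0)(1.09)² = 1.881 kg·m².
The couple gives τ = F·(L/2) + F·(L/2) = F L = (59.3)(1.09) = 64.64 N·m.
From τ = Iα: α = 64.64/1.881 = 34.36 rad/s².

α ≈ 34.4 rad/s²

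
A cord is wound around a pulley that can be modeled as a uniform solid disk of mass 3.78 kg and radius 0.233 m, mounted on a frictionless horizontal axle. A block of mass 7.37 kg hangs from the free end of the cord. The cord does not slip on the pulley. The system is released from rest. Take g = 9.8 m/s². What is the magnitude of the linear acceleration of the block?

I = ½MR² = (1/2)(3.78)(0.233)² = 0.1026 kg·m².
Block: mg − T = ma. Pulley: TR = Iα. No-slip: a = αR, so T = (I/R²)a = 1.890·a.
Then mg = (m + 1.890)a, so a = (7.37)(9.8)/(7.37 + 1.890) = 7.800 m/s².

a ≈ 7.80 m/s²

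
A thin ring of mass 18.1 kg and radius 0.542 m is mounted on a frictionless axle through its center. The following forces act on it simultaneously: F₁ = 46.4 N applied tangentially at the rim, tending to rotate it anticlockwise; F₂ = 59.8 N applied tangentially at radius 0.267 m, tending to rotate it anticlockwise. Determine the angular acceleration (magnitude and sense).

I = MR² = (18.1)(0.542)² = 5.317 kg·m².
Taking anticlockwise as positive: τ₁ = +(46.4)(0.542) = +25.15 N·m; τ₂ = +(59.8)(0.267) = +15.97 N·m.
Net torque τ = 41.12 N·m.
α = τ/I = 41.12/5.317 = 7.733 rad/s².

α ≈ 7.73 rad/s², anticlockwise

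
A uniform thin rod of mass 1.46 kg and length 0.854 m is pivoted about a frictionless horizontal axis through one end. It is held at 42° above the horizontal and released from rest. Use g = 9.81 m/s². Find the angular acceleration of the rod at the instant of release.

α ≈ 12.8 rad/s²

About the pivot, I = (1/3)ML² = (1/3)(1.46)(0.854)² = 0.3549 kg·m².
The weight acts at the center, a distance L/2 = 0.4270 m from the pivot; τ = Mg(L/2) cos 42° = 4.545 N·m.
α = τ/I = 4.545/0.3549 = 12.80 rad/s².
(Equivalently α = (3g/(2L)) cos 42° = 12.80 rad/s².)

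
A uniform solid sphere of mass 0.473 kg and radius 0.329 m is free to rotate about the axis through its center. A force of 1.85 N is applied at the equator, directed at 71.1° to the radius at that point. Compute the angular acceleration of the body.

I = (2/5)MR² = (2/5)(0.473)(0.329)² = 0.02048 kg·m².
Only the tangential component produces torque: τ = F R sinθ = (1.85)(0.329) sin 71.1° = 0.5758 N·m.
From τ = Iα: α = 0.5758/0.02048 = 28.12 rad/s².

α ≈ 28.1 rad/s²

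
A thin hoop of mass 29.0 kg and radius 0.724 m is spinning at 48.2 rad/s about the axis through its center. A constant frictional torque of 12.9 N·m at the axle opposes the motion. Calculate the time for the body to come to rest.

t ≈ 56.8 s

I = MR² = (29.0)(0.724)² = 15.20 kg·m².
The net torque has magnitude 12.9 N·m, opposing ω.
|α| = τ/I = 12.90/15.20 = 0.8486 rad/s² (deceleration).
0 = ω₀ − |α|t ⇒ t = ω₀/|α| = 48.2/0.8486 = 56.80 s.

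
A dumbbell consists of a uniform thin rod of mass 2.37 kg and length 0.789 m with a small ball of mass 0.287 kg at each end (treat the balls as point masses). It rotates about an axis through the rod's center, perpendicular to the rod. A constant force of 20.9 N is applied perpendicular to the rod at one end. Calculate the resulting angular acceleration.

α ≈ 38.8 rad/s²

I_rod = (1/12)ML² = (1/12)(2.37)(0.789)² = 0.1229 kg·m².
I_balls = 2·m·(L/2)² = 2(0.287)(0.3945)² = 0.08933 kg·m².
Total I = 0.2123 kg·m².
τ = F·(L/2) = (20.9)(0.395) = 8.245 N·m.
α = τ/I = 8.245/0.2123 = 38.84 rad/s².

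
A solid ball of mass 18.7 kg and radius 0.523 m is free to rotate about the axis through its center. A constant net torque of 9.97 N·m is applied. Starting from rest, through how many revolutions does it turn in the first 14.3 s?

≈ 79.3 revolutions

I = (2/5)MR² = (2/5)(18.7)(0.523)² = 2.046 kg·m².
α = τ/I = 9.97/2.046 = 4.873 rad/s².
θ = ½αt² = ½(4.873)(14.3)² = 498.2 rad.
Revolutions = θ/(2π) = 79.30.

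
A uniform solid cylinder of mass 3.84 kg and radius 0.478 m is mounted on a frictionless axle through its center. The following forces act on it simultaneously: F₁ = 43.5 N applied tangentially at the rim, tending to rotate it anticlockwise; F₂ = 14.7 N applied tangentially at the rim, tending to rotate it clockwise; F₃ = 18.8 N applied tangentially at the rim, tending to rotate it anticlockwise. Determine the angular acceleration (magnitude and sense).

I = ½MR² = (1/2)(3.84)(0.478)² = 0.4387 kg·m².
Taking anticlockwise as positive: τ₁ = +(43.5)(0.478) = +20.79 N·m; τ₂ = −(14.7)(0.478) = −7.027 N·m; τ₃ = +(18.8)(0.478) = +8.986 N·m.
Net torque τ = 22.75 N·m.
α = τ/I = 22.75/0.4387 = 51.87 rad/s².

α ≈ 51.9 rad/s², anticlockwise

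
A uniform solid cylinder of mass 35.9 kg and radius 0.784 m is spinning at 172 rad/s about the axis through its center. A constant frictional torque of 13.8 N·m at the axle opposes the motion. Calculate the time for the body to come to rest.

I = ½MR² = (1/2)(35.9)(0.784)² = 11.03 kg·m².
The net torque has magnitude 13.8 N·m, opposing ω.
|α| = τ/I = 13.80/11.03 = 1.251 rad/s² (deceleration).
0 = ω₀ − |α|t ⇒ t = ω₀/|α| = 172/1.251 = 137.5 s.

t ≈ 138 s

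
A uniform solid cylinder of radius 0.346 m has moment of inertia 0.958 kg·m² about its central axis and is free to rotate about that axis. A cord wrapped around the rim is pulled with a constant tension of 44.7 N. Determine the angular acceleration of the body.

α ≈ 16.1 rad/s²

τ = F R = (44.7)(0.346) = 15.47 N·m.
Newton's second law for rotation, τ = Iα, gives α = τ/I = 15.47/0.9580 = 16.14 rad/s².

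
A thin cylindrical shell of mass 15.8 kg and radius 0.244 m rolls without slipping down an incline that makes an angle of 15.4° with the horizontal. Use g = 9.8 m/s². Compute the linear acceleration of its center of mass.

a ≈ 1.30 m/s²

Translation along the incline: Mg sinθ − f = Ma.
Rotation about the center: fR = Iα with I = MR². No-slip gives a = αR, so f = (I/R²)a = M a.
Substituting: Mg sinθ = (1 + 1.000)Ma, so a = g sinθ/(1 + 1.000) = (9.8) sin 15.4° / 2.000 = 1.301 m/s².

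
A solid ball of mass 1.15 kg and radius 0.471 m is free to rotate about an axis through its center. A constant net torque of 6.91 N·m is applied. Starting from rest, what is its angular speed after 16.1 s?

ω ≈ 1090 rad/s

I = (2/5)MR² = (2/5)(1.15)(0.471)² = 0.1020 kg·m².
α = τ/I = 6.91/0.1020 = 67.71 rad/s².
ω = ω₀ + αt = 0 + (67.71)(16.1) = 1090 rad/s.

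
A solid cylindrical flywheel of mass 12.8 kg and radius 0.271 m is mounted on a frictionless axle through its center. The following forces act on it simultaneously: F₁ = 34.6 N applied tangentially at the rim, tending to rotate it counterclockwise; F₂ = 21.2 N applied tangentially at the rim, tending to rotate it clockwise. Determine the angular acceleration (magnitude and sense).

α ≈ 7.73 rad/s², counterclockwise

I = ½MR² = (1/2)(12.8)(0.271)² = 0.4700 kg·m².
Taking counterclockwise as positive: τ₁ = +(34.6)(0.271) = +9.377 N·m; τ₂ = −(21.2)(0.271) = −5.745 N·m.
Net torque τ = 3.631 N·m.
α = τ/I = 3.631/0.4700 = 7.726 rad/s².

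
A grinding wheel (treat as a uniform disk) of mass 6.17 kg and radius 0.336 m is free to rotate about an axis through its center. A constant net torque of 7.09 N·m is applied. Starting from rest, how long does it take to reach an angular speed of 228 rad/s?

I = ½MR² = (1/2)(6.17)(0.336)² = 0.3483 kg·m².
α = τ/I = 7.09/0.3483 = 20.36 rad/s².
ω = αt ⇒ t = ω/α = 228/20.36 = 11.20 s.

t ≈ 11.2 s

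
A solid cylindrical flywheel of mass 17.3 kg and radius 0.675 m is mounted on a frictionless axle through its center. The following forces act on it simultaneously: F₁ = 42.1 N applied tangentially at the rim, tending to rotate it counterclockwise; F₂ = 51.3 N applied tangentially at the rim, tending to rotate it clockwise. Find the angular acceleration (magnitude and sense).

α ≈ 1.58 rad/s², clockwise

I = ½MR² = (1/2)(17.3)(0.675)² = 3.941 kg·m².
Taking counterclockwise as positive: τ₁ = +(42.1)(0.675) = +28.42 N·m; τ₂ = −(51.3)(0.675) = −34.63 N·m.
Net torque τ = -6.210 N·m.
α = τ/I = -6.210/3.941 = -1.576 rad/s².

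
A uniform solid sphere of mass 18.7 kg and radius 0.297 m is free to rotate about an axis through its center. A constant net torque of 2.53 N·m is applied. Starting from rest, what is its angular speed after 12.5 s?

I = (2/5)MR² = (2/5)(18.7)(0.297)² = 0.6598 kg·m².
α = τ/I = 2.53/0.6598 = 3.834 rad/s².
ω = ω₀ + αt = 0 + (3.834)(12.5) = 47.93 rad/s.

ω ≈ 47.9 rad/s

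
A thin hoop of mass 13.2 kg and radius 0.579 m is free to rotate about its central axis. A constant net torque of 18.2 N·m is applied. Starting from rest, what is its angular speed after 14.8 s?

ω ≈ 60.9 rad/s

I = MR² = (13.2)(0.579)² = 4.425 kg·m².
α = τ/I = 18.2/4.425 = 4.113 rad/s².
ω = ω₀ + αt = 0 + (4.113)(14.8) = 60.87 rad/s.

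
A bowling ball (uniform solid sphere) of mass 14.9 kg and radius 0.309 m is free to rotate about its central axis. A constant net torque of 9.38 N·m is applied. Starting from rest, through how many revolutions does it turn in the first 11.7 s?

I = (2/5)MR² = (2/5)(14.9)(0.309)² = 0.5691 kg·m².
α = τ/I = 9.38/0.5691 = 16.48 rad/s².
θ = ½αt² = ½(16.48)(11.7)² = 1128 rad.
Revolutions = θ/(2π) = 179.6.

≈ 180 revolutions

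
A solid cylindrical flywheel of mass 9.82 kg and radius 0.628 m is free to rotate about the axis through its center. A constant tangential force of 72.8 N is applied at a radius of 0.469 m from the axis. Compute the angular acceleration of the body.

α ≈ 17.6 rad/s²

I = ½MR² = (1/2)(9.82)(0.628)² = 1.936 kg·m².
τ = F·r = (72.8)(0.469) = 34.14 N·m.
Newton's second law for rotation, τ = Iα, gives α = τ/I = 34.14/1.936 = 17.63 rad/s².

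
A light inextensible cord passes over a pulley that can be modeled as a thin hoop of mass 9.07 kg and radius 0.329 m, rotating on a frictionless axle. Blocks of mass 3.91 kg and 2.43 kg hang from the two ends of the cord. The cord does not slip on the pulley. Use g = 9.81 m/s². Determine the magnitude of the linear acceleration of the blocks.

a ≈ 0.942 m/s²

I = MR² = (9.07)(0.329)² = 0.9817 kg·m².
Heavier block: m₁g − T₁ = m₁a. Lighter block: T₂ − m₂g = m₂a.
Pulley: (T₁ − T₂)R = Iα = I(a/R), so T₁ − T₂ = (I/R²)a = 1·M_p a = 9.070·a.
Adding the three: (m₁ − m₂)g = (m₁ + m₂ + 9.070)a, so a = (3.91 − 2.43)(9.81)/(3.91 + 2.43 + 9.070) = 0.9422 m/s².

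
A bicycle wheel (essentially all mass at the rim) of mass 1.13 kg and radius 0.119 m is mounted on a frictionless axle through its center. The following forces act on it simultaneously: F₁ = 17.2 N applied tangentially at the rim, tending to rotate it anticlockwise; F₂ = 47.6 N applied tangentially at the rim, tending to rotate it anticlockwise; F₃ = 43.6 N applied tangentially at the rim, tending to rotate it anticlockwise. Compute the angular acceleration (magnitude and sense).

I = MR² = (1.13)(0.119)² = 0.01600 kg·m².
Taking anticlockwise as positive: τ₁ = +(17.2)(0.119) = +2.047 N·m; τ₂ = +(47.6)(0.119) = +5.664 N·m; τ₃ = +(43.6)(0.119) = +5.188 N·m.
Net torque τ = 12.90 N·m.
α = τ/I = 12.90/0.01600 = 806.1 rad/s².

α ≈ 806 rad/s², anticlockwise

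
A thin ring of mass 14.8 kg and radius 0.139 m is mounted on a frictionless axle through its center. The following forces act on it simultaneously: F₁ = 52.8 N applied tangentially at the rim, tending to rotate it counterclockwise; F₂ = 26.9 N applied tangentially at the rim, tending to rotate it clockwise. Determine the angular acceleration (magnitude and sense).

α ≈ 12.6 rad/s², counterclockwise

I = MR² = (14.8)(0.139)² = 0.2860 kg·m².
Taking counterclockwise as positive: τ₁ = +(52.8)(0.139) = +7.339 N·m; τ₂ = −(26.9)(0.139) = −3.739 N·m.
Net torque τ = 3.600 N·m.
α = τ/I = 3.600/0.2860 = 12.59 rad/s².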